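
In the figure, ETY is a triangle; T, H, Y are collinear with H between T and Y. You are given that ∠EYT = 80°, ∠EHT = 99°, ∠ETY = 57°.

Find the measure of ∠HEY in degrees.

∠HEY = 19°

1. ∠EYH = 80°  [H on ray YT]
2. ∠EHY = 81°  [linear pair at H on TY]
3. ∠HEY = 19°  [△EHY]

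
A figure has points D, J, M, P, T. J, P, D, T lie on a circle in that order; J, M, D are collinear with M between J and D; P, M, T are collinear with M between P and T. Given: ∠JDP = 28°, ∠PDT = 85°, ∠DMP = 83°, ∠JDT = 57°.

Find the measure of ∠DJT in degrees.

1. ∠JTP = 28°  [same arc JP]
2. ∠JMT = 83°  [vertical angles at M]
3. ∠DJT = 69°  [△JMT]

∠DJT = 69°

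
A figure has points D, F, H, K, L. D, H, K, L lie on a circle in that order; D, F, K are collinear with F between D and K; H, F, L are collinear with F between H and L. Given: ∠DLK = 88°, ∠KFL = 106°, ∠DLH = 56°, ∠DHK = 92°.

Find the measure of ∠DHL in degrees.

∠DHL = 42°

1. ∠DFH = 106°  [vertical angles at F]
2. ∠DKH = 56°  [same arc DH]
3. ∠HDK = 32°  [△DHK]
4. ∠DHL = 42°  [△DFH]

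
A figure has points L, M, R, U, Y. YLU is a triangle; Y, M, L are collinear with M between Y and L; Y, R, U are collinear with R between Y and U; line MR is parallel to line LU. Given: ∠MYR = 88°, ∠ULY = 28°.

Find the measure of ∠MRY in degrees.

∠MRY = 64°

1. ∠LYU = 88°  [M on YL, R on YU]
2. ∠LUY = 64°  [△YLU]
3. ∠MRY = 64°  [MR∥LU, corresponding at R]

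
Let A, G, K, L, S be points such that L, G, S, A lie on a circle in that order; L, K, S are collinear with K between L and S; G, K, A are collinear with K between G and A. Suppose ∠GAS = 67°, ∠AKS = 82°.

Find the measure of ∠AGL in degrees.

1. ∠GLS = 67°  [same arc GS]
2. ∠GKL = 82°  [vertical angles at K]
3. ∠AGL = 31°  [△LKG]

∠AGL = 31°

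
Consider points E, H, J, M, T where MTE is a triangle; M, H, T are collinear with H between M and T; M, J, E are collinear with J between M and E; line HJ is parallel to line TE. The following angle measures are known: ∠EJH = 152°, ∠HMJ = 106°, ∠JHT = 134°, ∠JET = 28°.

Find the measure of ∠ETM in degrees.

∠ETM = 46°

1. ∠HJM = 28°  [linear pair at J on ME]
2. ∠JHM = 46°  [△MHJ]
3. ∠ETM = 46°  [HJ∥TE, corresponding at H]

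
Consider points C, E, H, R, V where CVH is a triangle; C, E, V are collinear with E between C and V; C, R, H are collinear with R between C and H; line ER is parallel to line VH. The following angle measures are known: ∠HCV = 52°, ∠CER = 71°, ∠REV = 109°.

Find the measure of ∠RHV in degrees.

∠RHV = 57°

1. ∠ECR = 52°  [E on CV, R on CH]
2. ∠CRE = 57°  [△CER]
3. ∠ERH = 123°  [linear pair at R on CH]
4. ∠RHV = 57°  [ER∥VH, co-interior at H–R]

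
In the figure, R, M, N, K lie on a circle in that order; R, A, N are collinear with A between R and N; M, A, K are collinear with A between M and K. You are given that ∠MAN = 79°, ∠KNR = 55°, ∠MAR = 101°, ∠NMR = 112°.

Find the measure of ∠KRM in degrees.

∠KRM = 81°

1. ∠KMR = 55°  [same arc RK]
2. ∠MRN = 24°  [△RAM]
3. ∠MNR = 44°  [△RMN]
4. ∠MKR = 44°  [same arc RM]
5. ∠KRM = 81°  [△RMK]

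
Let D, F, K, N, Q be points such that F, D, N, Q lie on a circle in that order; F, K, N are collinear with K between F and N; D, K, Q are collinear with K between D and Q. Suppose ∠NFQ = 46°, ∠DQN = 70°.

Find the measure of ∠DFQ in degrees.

1. ∠NDQ = 46°  [same arc NQ]
2. ∠DNQ = 64°  [△DNQ]
3. ∠DFQ = 116°  [cyclic FDNQ, opposite ∠F+∠N]

∠DFQ = 116°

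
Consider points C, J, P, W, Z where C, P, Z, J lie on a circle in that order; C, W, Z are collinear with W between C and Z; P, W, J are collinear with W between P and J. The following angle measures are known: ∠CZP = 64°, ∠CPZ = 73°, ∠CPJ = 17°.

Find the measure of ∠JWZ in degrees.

∠JWZ = 120°

1. ∠PCZ = 43°  [△CPZ]
2. ∠CZJ = 17°  [same arc CJ]
3. ∠PJZ = 43°  [same arc PZ]
4. ∠JWZ = 120°  [△ZWJ]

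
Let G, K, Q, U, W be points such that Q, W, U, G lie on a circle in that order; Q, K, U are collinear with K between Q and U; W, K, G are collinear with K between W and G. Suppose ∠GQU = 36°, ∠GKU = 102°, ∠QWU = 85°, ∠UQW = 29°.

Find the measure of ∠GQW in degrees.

∠GQW = 65°

1. ∠QKW = 102°  [vertical angles at K]
2. ∠GKQ = 78°  [linear pair at K on QU]
3. ∠GWQ = 49°  [△QKW]
4. ∠QGW = 66°  [△QKG]
5. ∠GQW = 65°  [△QWG]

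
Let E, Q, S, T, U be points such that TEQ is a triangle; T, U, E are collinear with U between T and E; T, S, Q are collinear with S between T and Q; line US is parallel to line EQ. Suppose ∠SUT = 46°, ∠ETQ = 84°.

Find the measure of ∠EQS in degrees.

∠EQS = 50°

1. ∠QET = 46°  [US∥EQ, corresponding at U]
2. ∠EQT = 50°  [△TEQ]
3. ∠EQS = 50°  [S on ray QT]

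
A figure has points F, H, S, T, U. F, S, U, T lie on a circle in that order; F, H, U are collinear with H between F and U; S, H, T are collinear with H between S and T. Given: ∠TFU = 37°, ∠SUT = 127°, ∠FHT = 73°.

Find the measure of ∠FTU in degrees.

∠FTU = 86°

1. ∠TSU = 37°  [same arc UT]
2. ∠STU = 16°  [△SUT]
3. ∠THU = 107°  [linear pair at H on FU]
4. ∠FUT = 57°  [△UHT]
5. ∠FTU = 86°  [△FUT]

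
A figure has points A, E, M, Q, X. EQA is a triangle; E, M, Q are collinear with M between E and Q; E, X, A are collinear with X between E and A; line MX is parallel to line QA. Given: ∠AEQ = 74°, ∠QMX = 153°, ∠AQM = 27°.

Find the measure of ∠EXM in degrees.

1. ∠MEX = 74°  [M on EQ, X on EA]
2. ∠EMX = 27°  [linear pair at M on EQ]
3. ∠EXM = 79°  [△EMX]

∠EXM = 79°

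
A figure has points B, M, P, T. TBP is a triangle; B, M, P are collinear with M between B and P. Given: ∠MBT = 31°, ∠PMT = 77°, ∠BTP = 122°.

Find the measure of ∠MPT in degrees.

1. ∠PBT = 31°  [M on ray BP]
2. ∠BPT = 27°  [△TBP]
3. ∠MPT = 27°  [M on ray PB]

∠MPT = 27°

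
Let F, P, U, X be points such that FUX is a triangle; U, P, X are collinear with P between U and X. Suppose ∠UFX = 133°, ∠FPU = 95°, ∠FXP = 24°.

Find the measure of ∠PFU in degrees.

1. ∠FXU = 24°  [P on ray XU]
2. ∠FUX = 23°  [△FUX]
3. ∠FUP = 23°  [P on ray UX]
4. ∠PFU = 62°  [△FUP]

∠PFU = 62°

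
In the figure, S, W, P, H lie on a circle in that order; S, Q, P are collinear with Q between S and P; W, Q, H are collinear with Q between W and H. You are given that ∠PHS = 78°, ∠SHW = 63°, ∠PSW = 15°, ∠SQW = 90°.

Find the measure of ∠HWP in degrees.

1. ∠SPW = 63°  [same arc SW]
2. ∠PQW = 90°  [linear pair at Q on SP]
3. ∠HWP = 27°  [△WQP]

∠HWP = 27°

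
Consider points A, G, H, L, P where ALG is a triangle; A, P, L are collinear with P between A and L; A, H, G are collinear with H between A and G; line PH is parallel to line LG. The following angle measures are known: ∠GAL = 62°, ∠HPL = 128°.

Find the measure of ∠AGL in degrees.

∠AGL = 66°

1. ∠HAP = 62°  [P on AL, H on AG]
2. ∠APH = 52°  [linear pair at P on AL]
3. ∠AHP = 66°  [△APH]
4. ∠AGL = 66°  [PH∥LG, corresponding at H]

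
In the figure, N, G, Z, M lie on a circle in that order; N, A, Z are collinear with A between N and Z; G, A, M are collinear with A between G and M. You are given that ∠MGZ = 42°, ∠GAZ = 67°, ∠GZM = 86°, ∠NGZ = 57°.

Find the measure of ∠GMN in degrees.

1. ∠MNZ = 42°  [same arc ZM]
2. ∠MAN = 67°  [vertical angles at A]
3. ∠GMN = 71°  [△NAM]

∠GMN = 71°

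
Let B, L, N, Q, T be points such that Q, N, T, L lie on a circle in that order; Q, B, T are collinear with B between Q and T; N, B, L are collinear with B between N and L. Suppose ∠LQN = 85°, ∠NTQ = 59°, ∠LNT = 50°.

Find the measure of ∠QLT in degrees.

1. ∠NLQ = 59°  [same arc QN]
2. ∠LQT = 50°  [same arc TL]
3. ∠LNQ = 36°  [△QNL]
4. ∠LTQ = 36°  [same arc QL]
5. ∠QLT = 94°  [△QTL]

∠QLT = 94°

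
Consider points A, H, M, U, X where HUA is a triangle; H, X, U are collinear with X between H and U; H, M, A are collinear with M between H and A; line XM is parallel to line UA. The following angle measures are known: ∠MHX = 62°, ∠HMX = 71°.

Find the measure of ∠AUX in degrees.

1. ∠HXM = 47°  [△HXM]
2. ∠MXU = 133°  [linear pair at X on HU]
3. ∠AUX = 47°  [XM∥UA, co-interior at U–X]

∠AUX = 47°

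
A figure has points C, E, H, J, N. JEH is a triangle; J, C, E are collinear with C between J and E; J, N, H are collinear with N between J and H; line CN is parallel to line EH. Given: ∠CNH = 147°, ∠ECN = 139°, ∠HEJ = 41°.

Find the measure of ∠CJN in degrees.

∠CJN = 106°

1. ∠CNJ = 33°  [linear pair at N on JH]
2. ∠JCN = 41°  [linear pair at C on JE]
3. ∠CJN = 106°  [△JCN]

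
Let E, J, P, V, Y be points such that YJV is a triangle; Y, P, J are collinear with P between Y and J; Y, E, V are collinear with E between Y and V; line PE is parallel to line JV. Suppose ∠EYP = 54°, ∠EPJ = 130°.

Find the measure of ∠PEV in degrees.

1. ∠EPY = 50°  [linear pair at P on YJ]
2. ∠PEY = 76°  [△YPE]
3. ∠PEV = 104°  [linear pair at E on YV]

∠PEV = 104°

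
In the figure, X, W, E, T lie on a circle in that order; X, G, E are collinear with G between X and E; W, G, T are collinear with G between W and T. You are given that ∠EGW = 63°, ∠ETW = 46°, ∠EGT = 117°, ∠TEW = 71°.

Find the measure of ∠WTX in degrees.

∠WTX = 54°

1. ∠WGX = 117°  [linear pair at G on XE]
2. ∠EXW = 46°  [same arc WE]
3. ∠TXW = 109°  [cyclic XWET, opposite ∠X+∠E]
4. ∠TWX = 17°  [△XGW]
5. ∠WTX = 54°  [△XWT]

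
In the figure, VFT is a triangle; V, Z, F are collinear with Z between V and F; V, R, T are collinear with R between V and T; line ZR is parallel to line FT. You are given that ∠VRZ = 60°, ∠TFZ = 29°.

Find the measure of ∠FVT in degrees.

∠FVT = 91°

1. ∠FTV = 60°  [ZR∥FT, corresponding at R]
2. ∠TFV = 29°  [Z on ray FV]
3. ∠FVT = 91°  [△VFT]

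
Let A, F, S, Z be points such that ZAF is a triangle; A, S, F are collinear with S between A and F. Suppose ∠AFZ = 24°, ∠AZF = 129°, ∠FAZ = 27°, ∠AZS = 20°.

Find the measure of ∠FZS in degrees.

1. ∠SFZ = 24°  [S on ray FA]
2. ∠SAZ = 27°  [S on ray AF]
3. ∠ASZ = 133°  [△ZAS]
4. ∠FSZ = 47°  [linear pair at S on AF]
5. ∠FZS = 109°  [△ZSF]

∠FZS = 109°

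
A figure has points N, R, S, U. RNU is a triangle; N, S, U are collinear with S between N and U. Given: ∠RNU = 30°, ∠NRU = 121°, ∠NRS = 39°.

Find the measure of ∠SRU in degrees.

∠SRU = 82°

1. ∠NUR = 29°  [△RNU]
2. ∠RNS = 30°  [S on ray NU]
3. ∠NSR = 111°  [△RNS]
4. ∠RUS = 29°  [S on ray UN]
5. ∠RSU = 69°  [linear pair at S on NU]
6. ∠SRU = 82°  [△RSU]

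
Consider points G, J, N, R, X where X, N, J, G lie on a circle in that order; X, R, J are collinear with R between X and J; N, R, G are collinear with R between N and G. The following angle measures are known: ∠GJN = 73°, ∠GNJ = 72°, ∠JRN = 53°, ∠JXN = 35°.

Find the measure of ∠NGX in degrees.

1. ∠GXN = 107°  [cyclic XNJG, opposite ∠X+∠J]
2. ∠NRX = 127°  [linear pair at R on XJ]
3. ∠GNX = 18°  [△XRN]
4. ∠NGX = 55°  [△XNG]

∠NGX = 55°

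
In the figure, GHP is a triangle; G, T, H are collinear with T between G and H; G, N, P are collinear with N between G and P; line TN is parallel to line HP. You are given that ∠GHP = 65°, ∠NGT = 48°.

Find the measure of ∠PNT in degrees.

∠PNT = 113°

1. ∠GTN = 65°  [TN∥HP, corresponding at T]
2. ∠GNT = 67°  [△GTN]
3. ∠PNT = 113°  [linear pair at N on GP]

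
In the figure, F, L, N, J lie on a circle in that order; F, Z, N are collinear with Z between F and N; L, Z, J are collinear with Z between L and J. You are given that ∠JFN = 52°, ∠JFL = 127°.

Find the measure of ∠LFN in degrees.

∠LFN = 75°

1. ∠JLN = 52°  [same arc NJ]
2. ∠JNL = 53°  [cyclic FLNJ, opposite ∠F+∠N]
3. ∠LJN = 75°  [△LNJ]
4. ∠LFN = 75°  [same arc LN]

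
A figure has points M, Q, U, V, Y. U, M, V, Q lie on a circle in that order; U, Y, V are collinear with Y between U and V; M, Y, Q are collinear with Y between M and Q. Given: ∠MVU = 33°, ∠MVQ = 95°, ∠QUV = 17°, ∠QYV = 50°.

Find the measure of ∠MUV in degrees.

1. ∠MQU = 33°  [same arc UM]
2. ∠MUQ = 85°  [cyclic UMVQ, opposite ∠U+∠V]
3. ∠MYU = 50°  [vertical angles at Y]
4. ∠QMU = 62°  [△UMQ]
5. ∠MUV = 68°  [△UYM]

∠MUV = 68°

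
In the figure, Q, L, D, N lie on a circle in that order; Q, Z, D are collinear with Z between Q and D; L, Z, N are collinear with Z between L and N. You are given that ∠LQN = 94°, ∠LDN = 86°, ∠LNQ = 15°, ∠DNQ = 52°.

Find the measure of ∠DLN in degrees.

∠DLN = 57°

1. ∠NLQ = 71°  [△QLN]
2. ∠NDQ = 71°  [same arc QN]
3. ∠DQN = 57°  [△QDN]
4. ∠DLN = 57°  [same arc DN]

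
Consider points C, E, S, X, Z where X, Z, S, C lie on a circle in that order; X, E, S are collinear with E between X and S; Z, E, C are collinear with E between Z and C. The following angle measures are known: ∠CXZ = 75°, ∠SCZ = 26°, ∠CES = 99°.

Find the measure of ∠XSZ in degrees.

∠XSZ = 50°

1. ∠CSZ = 105°  [cyclic XZSC, opposite ∠X+∠S]
2. ∠CZS = 49°  [△ZSC]
3. ∠XEZ = 99°  [vertical angles at E]
4. ∠SEZ = 81°  [linear pair at E on XS]
5. ∠XSZ = 50°  [△ZES]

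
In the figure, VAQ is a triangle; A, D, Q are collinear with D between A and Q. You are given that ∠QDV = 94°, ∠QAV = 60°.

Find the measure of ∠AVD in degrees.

1. ∠ADV = 86°  [linear pair at D on AQ]
2. ∠DAV = 60°  [D on ray AQ]
3. ∠AVD = 34°  [△VAD]

∠AVD = 34°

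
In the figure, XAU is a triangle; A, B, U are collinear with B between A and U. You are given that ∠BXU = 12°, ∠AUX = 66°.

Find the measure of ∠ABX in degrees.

1. ∠BUX = 66°  [B on ray UA]
2. ∠UBX = 102°  [△XBU]
3. ∠ABX = 78°  [linear pair at B on AU]

∠ABX = 78°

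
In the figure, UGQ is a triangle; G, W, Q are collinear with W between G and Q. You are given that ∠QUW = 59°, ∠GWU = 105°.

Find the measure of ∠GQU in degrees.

∠GQU = 46°

1. ∠QWU = 75°  [linear pair at W on GQ]
2. ∠UQW = 46°  [△UWQ]
3. ∠GQU = 46°  [W on ray QG]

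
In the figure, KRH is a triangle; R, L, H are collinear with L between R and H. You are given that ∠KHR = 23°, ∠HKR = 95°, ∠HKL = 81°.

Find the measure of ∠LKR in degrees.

∠LKR = 14°

1. ∠HRK = 62°  [△KRH]
2. ∠KHL = 23°  [L on ray HR]
3. ∠HLK = 76°  [△KLH]
4. ∠KRL = 62°  [L on ray RH]
5. ∠KLR = 104°  [linear pair at L on RH]
6. ∠LKR = 14°  [△KRL]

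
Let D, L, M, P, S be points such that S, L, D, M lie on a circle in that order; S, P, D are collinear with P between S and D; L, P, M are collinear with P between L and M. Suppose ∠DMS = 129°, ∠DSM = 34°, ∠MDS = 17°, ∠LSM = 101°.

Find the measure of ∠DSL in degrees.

∠DSL = 67°

1. ∠DLM = 34°  [same arc DM]
2. ∠LDM = 79°  [cyclic SLDM, opposite ∠S+∠D]
3. ∠DML = 67°  [△LDM]
4. ∠DSL = 67°  [same arc LD]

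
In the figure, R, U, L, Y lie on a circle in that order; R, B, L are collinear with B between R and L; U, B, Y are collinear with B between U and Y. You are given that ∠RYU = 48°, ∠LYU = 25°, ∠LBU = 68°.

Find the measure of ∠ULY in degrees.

1. ∠RLU = 48°  [same arc RU]
2. ∠LUY = 64°  [△UBL]
3. ∠ULY = 91°  [△ULY]

∠ULY = 91°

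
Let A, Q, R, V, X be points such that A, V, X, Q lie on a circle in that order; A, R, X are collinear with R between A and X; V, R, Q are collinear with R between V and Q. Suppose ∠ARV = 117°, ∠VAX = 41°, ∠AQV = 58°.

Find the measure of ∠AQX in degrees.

1. ∠QRX = 117°  [vertical angles at R]
2. ∠VQX = 41°  [same arc VX]
3. ∠ARQ = 63°  [linear pair at R on AX]
4. ∠AXQ = 22°  [△XRQ]
5. ∠QAX = 59°  [△ARQ]
6. ∠AQX = 99°  [△AXQ]

∠AQX = 99°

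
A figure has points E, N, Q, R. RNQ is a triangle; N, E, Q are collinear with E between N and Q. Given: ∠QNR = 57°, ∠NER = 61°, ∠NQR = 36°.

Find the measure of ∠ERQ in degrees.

∠ERQ = 25°

1. ∠QER = 119°  [linear pair at E on NQ]
2. ∠EQR = 36°  [E on ray QN]
3. ∠ERQ = 25°  [△REQ]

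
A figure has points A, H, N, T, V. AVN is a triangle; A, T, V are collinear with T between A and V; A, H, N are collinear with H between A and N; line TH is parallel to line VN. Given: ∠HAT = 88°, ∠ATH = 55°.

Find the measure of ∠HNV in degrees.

1. ∠AHT = 37°  [△ATH]
2. ∠NHT = 143°  [linear pair at H on AN]
3. ∠HNV = 37°  [TH∥VN, co-interior at N–H]

∠HNV = 37°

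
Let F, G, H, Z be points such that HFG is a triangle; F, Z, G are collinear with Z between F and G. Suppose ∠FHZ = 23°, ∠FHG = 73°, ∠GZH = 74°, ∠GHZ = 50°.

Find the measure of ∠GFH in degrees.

∠GFH = 51°

1. ∠HGZ = 56°  [△HZG]
2. ∠FGH = 56°  [Z on ray GF]
3. ∠GFH = 51°  [△HFG]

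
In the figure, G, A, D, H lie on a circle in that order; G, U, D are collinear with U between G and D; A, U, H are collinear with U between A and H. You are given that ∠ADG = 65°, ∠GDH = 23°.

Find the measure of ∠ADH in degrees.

∠ADH = 88°

1. ∠AHG = 65°  [same arc GA]
2. ∠GAH = 23°  [same arc GH]
3. ∠AGH = 92°  [△GAH]
4. ∠ADH = 88°  [cyclic GADH, opposite ∠G+∠D]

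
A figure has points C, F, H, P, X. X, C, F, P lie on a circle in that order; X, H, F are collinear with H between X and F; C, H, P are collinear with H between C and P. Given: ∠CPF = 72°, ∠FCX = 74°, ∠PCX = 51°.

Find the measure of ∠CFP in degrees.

∠CFP = 85°

1. ∠FPX = 106°  [cyclic XCFP, opposite ∠C+∠P]
2. ∠PFX = 51°  [same arc XP]
3. ∠FXP = 23°  [△XFP]
4. ∠FCP = 23°  [same arc FP]
5. ∠CFP = 85°  [△CFP]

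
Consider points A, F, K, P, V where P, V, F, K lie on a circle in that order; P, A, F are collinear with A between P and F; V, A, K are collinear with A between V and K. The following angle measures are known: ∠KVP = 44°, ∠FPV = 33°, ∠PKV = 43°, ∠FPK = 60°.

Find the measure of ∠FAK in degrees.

∠FAK = 103°

1. ∠KFP = 44°  [same arc PK]
2. ∠FKV = 33°  [same arc VF]
3. ∠FAK = 103°  [△FAK]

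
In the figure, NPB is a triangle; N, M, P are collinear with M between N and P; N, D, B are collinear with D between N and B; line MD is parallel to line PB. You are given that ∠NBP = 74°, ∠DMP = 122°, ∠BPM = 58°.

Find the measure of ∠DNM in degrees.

1. ∠MDN = 74°  [MD∥PB, corresponding at D]
2. ∠DMN = 58°  [linear pair at M on NP]
3. ∠DNM = 48°  [△NMD]

∠DNM = 48°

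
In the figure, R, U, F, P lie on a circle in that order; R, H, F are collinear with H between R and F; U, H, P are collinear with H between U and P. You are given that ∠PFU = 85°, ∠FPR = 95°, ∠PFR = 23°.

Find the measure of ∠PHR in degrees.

∠PHR = 56°

1. ∠PRU = 95°  [cyclic RUFP, opposite ∠R+∠F]
2. ∠FRP = 62°  [△RFP]
3. ∠PUR = 23°  [same arc RP]
4. ∠RPU = 62°  [△RUP]
5. ∠PHR = 56°  [△RHP]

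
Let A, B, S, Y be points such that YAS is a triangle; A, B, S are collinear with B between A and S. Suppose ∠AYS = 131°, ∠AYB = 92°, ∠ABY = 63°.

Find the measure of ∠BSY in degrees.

1. ∠BAY = 25°  [△YAB]
2. ∠SAY = 25°  [B on ray AS]
3. ∠ASY = 24°  [△YAS]
4. ∠BSY = 24°  [B on ray SA]

∠BSY = 24°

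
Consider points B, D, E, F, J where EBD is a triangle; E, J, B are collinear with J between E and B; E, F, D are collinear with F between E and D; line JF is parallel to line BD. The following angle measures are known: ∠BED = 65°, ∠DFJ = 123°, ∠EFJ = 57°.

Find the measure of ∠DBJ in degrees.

1. ∠FEJ = 65°  [J on EB, F on ED]
2. ∠EJF = 58°  [△EJF]
3. ∠BJF = 122°  [linear pair at J on EB]
4. ∠DBJ = 58°  [JF∥BD, co-interior at B–J]

∠DBJ = 58°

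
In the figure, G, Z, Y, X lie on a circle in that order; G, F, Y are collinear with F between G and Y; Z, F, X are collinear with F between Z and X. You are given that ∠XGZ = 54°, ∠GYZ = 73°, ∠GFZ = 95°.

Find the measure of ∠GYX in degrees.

1. ∠GXZ = 73°  [same arc GZ]
2. ∠GZX = 53°  [△GZX]
3. ∠GYX = 53°  [same arc GX]

∠GYX = 53°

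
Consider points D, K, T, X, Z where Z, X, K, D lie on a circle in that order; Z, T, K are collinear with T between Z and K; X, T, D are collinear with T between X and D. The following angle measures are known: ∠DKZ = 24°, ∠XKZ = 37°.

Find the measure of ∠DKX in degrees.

∠DKX = 61°

1. ∠DXZ = 24°  [same arc ZD]
2. ∠XDZ = 37°  [same arc ZX]
3. ∠DZX = 119°  [△ZXD]
4. ∠DKX = 61°  [cyclic ZXKD, opposite ∠Z+∠K]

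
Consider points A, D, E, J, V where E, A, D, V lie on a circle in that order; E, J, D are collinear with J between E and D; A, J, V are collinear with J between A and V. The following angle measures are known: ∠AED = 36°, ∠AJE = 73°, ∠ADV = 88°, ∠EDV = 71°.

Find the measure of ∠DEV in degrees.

1. ∠AVD = 36°  [same arc AD]
2. ∠DAV = 56°  [△ADV]
3. ∠DEV = 56°  [same arc DV]

∠DEV = 56°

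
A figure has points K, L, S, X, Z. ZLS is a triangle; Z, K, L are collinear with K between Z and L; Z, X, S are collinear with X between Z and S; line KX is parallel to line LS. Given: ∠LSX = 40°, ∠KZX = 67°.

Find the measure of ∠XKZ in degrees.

∠XKZ = 73°

1. ∠LSZ = 40°  [X on ray SZ]
2. ∠LZS = 67°  [K on ZL, X on ZS]
3. ∠SLZ = 73°  [△ZLS]
4. ∠XKZ = 73°  [KX∥LS, corresponding at K]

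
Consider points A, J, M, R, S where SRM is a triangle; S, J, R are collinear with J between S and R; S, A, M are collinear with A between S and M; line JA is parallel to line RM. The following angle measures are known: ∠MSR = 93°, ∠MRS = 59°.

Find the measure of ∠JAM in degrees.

1. ∠RMS = 28°  [△SRM]
2. ∠JAS = 28°  [JA∥RM, corresponding at A]
3. ∠JAM = 152°  [linear pair at A on SM]

∠JAM = 152°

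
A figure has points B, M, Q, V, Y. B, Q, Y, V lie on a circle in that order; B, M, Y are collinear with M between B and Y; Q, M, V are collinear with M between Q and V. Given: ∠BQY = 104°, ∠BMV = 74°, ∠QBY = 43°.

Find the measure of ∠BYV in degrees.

1. ∠VMY = 106°  [linear pair at M on BY]
2. ∠QVY = 43°  [same arc QY]
3. ∠BYV = 31°  [△YMV]

∠BYV = 31°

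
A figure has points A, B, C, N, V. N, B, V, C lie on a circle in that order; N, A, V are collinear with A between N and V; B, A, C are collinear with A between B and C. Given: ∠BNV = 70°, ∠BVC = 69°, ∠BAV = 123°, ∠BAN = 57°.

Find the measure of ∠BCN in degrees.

∠BCN = 16°

1. ∠CBN = 53°  [△NAB]
2. ∠BNC = 111°  [cyclic NBVC, opposite ∠N+∠V]
3. ∠BCN = 16°  [△NBC]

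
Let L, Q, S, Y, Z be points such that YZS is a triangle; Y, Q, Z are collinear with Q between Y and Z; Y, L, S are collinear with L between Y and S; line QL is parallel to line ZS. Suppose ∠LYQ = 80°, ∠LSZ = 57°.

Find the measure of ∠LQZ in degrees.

∠LQZ = 137°

1. ∠SYZ = 80°  [Q on YZ, L on YS]
2. ∠YSZ = 57°  [L on ray SY]
3. ∠SZY = 43°  [△YZS]
4. ∠LQY = 43°  [QL∥ZS, corresponding at Q]
5. ∠LQZ = 137°  [linear pair at Q on YZ]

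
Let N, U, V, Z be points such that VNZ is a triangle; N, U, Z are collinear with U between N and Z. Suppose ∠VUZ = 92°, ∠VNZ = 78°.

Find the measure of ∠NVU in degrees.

∠NVU = 14°

1. ∠NUV = 88°  [linear pair at U on NZ]
2. ∠UNV = 78°  [U on ray NZ]
3. ∠NVU = 14°  [△VNU]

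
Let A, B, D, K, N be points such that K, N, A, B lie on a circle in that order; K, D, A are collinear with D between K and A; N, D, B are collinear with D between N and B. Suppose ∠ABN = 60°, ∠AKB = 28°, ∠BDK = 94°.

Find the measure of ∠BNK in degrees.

1. ∠AKN = 60°  [same arc NA]
2. ∠ADN = 94°  [vertical angles at D]
3. ∠KDN = 86°  [linear pair at D on KA]
4. ∠BNK = 34°  [△KDN]

∠BNK = 34°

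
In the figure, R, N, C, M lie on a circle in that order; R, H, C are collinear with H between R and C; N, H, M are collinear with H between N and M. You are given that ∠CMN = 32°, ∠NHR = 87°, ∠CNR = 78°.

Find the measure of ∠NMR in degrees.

1. ∠CRN = 32°  [same arc NC]
2. ∠NCR = 70°  [△RNC]
3. ∠NMR = 70°  [same arc RN]

∠NMR = 70°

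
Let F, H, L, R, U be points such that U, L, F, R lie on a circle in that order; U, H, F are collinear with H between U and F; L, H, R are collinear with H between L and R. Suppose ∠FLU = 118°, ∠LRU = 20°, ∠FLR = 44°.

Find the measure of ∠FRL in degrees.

1. ∠LFU = 20°  [same arc UL]
2. ∠FUL = 42°  [△ULF]
3. ∠FRL = 42°  [same arc LF]

∠FRL = 42°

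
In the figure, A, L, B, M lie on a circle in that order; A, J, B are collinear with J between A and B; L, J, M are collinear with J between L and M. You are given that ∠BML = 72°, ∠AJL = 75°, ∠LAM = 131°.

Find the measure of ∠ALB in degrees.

∠ALB = 92°

1. ∠BAL = 72°  [same arc LB]
2. ∠ALM = 33°  [△AJL]
3. ∠AML = 16°  [△ALM]
4. ∠ABL = 16°  [same arc AL]
5. ∠ALB = 92°  [△ALB]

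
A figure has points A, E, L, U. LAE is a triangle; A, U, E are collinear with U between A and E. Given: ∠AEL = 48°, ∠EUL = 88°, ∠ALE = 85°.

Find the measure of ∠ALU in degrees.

∠ALU = 41°

1. ∠EAL = 47°  [△LAE]
2. ∠AUL = 92°  [linear pair at U on AE]
3. ∠LAU = 47°  [U on ray AE]
4. ∠ALU = 41°  [△LAU]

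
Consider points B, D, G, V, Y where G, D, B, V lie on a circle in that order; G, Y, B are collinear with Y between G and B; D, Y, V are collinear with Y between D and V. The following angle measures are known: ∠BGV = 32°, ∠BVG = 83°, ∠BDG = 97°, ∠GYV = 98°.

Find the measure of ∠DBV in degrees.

1. ∠BDV = 32°  [same arc BV]
2. ∠GBV = 65°  [△GBV]
3. ∠BYV = 82°  [linear pair at Y on GB]
4. ∠BVD = 33°  [△BYV]
5. ∠DBV = 115°  [△DBV]

∠DBV = 115°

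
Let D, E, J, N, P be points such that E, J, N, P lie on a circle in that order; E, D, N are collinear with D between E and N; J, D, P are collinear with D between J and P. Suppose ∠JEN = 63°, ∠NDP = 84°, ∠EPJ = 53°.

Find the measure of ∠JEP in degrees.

∠JEP = 94°

1. ∠EDJ = 84°  [vertical angles at D]
2. ∠EJP = 33°  [△EDJ]
3. ∠JEP = 94°  [△EJP]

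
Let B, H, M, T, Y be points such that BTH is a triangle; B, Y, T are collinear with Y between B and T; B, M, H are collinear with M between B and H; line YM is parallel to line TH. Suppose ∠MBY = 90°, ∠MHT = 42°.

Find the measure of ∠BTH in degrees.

∠BTH = 48°

1. ∠HBT = 90°  [Y on BT, M on BH]
2. ∠BHT = 42°  [M on ray HB]
3. ∠BTH = 48°  [△BTH]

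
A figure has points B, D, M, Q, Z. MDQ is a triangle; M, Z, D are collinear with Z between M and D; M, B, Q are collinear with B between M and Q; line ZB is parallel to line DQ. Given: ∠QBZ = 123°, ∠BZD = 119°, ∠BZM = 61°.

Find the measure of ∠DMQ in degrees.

1. ∠MBZ = 57°  [linear pair at B on MQ]
2. ∠BMZ = 62°  [△MZB]
3. ∠DMQ = 62°  [Z on MD, B on MQ]

∠DMQ = 62°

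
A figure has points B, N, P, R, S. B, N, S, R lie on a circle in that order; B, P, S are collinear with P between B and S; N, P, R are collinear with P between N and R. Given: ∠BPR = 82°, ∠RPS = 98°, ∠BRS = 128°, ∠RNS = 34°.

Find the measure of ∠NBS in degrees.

∠NBS = 64°

1. ∠NPS = 82°  [vertical angles at P]
2. ∠BNS = 52°  [cyclic BNSR, opposite ∠N+∠R]
3. ∠BSN = 64°  [△NPS]
4. ∠NBS = 64°  [△BNS]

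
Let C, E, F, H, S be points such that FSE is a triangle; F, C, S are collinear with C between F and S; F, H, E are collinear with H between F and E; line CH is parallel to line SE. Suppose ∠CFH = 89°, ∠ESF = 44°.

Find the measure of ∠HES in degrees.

1. ∠EFS = 89°  [C on FS, H on FE]
2. ∠FES = 47°  [△FSE]
3. ∠HES = 47°  [H on ray EF]

∠HES = 47°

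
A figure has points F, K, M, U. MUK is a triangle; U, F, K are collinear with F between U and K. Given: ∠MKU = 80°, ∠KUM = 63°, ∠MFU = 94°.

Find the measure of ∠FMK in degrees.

1. ∠FKM = 80°  [F on ray KU]
2. ∠KFM = 86°  [linear pair at F on UK]
3. ∠FMK = 14°  [△MFK]

∠FMK = 14°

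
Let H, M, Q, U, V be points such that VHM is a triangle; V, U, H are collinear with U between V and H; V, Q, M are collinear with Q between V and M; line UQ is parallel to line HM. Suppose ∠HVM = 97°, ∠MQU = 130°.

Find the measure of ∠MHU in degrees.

1. ∠QVU = 97°  [U on VH, Q on VM]
2. ∠UQV = 50°  [linear pair at Q on VM]
3. ∠QUV = 33°  [△VUQ]
4. ∠HUQ = 147°  [linear pair at U on VH]
5. ∠MHU = 33°  [UQ∥HM, co-interior at H–U]

∠MHU = 33°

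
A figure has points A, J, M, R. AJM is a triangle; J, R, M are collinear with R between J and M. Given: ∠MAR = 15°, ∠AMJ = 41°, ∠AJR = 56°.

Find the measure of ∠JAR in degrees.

∠JAR = 68°

1. ∠AMR = 41°  [R on ray MJ]
2. ∠ARM = 124°  [△ARM]
3. ∠ARJ = 56°  [linear pair at R on JM]
4. ∠JAR = 68°  [△AJR]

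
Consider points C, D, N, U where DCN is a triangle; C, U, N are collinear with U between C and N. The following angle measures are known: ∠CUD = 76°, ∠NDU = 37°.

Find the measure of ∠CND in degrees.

∠CND = 39°

1. ∠DUN = 104°  [linear pair at U on CN]
2. ∠DNU = 39°  [△DUN]
3. ∠CND = 39°  [U on ray NC]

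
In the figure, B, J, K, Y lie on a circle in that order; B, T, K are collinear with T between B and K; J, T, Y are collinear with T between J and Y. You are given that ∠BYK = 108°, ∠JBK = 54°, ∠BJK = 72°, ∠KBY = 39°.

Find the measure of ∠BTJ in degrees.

∠BTJ = 93°

1. ∠BKY = 33°  [△BKY]
2. ∠BJY = 33°  [same arc BY]
3. ∠BTJ = 93°  [△BTJ]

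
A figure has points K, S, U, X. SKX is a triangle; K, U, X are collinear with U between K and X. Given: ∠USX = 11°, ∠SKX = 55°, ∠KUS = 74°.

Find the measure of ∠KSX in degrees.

1. ∠SUX = 106°  [linear pair at U on KX]
2. ∠SXU = 63°  [△SUX]
3. ∠KXS = 63°  [U on ray XK]
4. ∠KSX = 62°  [△SKX]

∠KSX = 62°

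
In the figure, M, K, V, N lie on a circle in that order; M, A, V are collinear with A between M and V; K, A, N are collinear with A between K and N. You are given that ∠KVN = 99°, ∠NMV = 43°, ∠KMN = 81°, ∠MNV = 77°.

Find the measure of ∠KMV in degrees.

∠KMV = 38°

1. ∠NKV = 43°  [same arc VN]
2. ∠KNV = 38°  [△KVN]
3. ∠KMV = 38°  [same arc KV]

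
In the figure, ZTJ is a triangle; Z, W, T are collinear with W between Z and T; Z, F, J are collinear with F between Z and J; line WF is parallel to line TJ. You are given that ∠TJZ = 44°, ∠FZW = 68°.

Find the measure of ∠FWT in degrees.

1. ∠WFZ = 44°  [WF∥TJ, corresponding at F]
2. ∠FWZ = 68°  [△ZWF]
3. ∠FWT = 112°  [linear pair at W on ZT]

∠FWT = 112°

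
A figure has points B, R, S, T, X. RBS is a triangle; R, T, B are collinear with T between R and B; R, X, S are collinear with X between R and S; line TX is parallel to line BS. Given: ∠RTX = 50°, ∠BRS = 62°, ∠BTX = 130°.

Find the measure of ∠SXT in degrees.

1. ∠RBS = 50°  [TX∥BS, corresponding at T]
2. ∠BSR = 68°  [△RBS]
3. ∠RXT = 68°  [TX∥BS, corresponding at X]
4. ∠SXT = 112°  [linear pair at X on RS]

∠SXT = 112°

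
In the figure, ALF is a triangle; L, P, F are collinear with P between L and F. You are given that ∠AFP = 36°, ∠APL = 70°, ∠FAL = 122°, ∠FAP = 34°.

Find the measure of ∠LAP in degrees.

1. ∠AFL = 36°  [P on ray FL]
2. ∠ALF = 22°  [△ALF]
3. ∠ALP = 22°  [P on ray LF]
4. ∠LAP = 88°  [△ALP]

∠LAP = 88°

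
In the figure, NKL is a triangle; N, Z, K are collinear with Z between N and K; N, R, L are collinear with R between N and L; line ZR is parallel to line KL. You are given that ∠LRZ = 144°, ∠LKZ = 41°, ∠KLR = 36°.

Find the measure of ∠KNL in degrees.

1. ∠LKN = 41°  [Z on ray KN]
2. ∠KLN = 36°  [R on ray LN]
3. ∠KNL = 103°  [△NKL]

∠KNL = 103°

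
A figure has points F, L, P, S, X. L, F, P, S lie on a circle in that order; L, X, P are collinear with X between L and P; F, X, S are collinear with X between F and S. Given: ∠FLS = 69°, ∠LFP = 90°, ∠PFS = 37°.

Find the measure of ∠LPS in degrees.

1. ∠LSP = 90°  [cyclic LFPS, opposite ∠F+∠S]
2. ∠PLS = 37°  [same arc PS]
3. ∠LPS = 53°  [△LPS]

∠LPS = 53°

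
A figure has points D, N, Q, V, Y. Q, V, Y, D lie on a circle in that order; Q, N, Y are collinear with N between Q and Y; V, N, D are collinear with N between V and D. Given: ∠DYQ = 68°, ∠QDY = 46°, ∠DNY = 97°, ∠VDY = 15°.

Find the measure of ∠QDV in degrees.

∠QDV = 31°

1. ∠DQY = 66°  [△QYD]
2. ∠DNQ = 83°  [linear pair at N on QY]
3. ∠QDV = 31°  [△QND]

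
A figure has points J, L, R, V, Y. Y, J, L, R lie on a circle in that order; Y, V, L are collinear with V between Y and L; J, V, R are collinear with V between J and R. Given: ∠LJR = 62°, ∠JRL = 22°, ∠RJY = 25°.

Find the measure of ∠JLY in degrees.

∠JLY = 71°

1. ∠JYL = 22°  [same arc JL]
2. ∠JVY = 133°  [△YVJ]
3. ∠JVL = 47°  [linear pair at V on YL]
4. ∠JLY = 71°  [△JVL]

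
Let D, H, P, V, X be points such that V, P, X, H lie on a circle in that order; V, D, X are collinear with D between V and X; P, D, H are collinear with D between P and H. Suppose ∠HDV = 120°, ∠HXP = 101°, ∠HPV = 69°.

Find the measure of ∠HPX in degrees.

1. ∠HDX = 60°  [linear pair at D on VX]
2. ∠HXV = 69°  [same arc VH]
3. ∠PHX = 51°  [△XDH]
4. ∠HPX = 28°  [△PXH]

∠HPX = 28°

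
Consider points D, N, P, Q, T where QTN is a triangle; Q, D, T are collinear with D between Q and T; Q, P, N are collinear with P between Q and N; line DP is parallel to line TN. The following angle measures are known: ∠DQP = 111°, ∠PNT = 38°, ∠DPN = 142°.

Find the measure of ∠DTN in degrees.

∠DTN = 31°

1. ∠NQT = 111°  [D on QT, P on QN]
2. ∠QNT = 38°  [P on ray NQ]
3. ∠NTQ = 31°  [△QTN]
4. ∠DTN = 31°  [D on ray TQ]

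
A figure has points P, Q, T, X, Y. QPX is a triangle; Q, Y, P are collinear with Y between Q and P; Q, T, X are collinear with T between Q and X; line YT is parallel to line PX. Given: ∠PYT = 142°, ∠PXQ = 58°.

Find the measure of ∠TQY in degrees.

1. ∠QYT = 38°  [linear pair at Y on QP]
2. ∠QTY = 58°  [YT∥PX, corresponding at T]
3. ∠TQY = 84°  [△QYT]

∠TQY = 84°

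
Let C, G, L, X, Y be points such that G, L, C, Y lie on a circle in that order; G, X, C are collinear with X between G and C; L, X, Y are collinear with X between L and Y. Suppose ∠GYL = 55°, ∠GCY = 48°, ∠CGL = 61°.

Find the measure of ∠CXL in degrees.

∠CXL = 109°

1. ∠GLY = 48°  [same arc GY]
2. ∠GXL = 71°  [△GXL]
3. ∠CXL = 109°  [linear pair at X on GC]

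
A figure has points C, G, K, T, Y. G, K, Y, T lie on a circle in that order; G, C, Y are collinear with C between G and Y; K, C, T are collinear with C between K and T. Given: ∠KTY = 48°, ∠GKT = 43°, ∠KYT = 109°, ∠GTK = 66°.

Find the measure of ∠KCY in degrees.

1. ∠TKY = 23°  [△KYT]
2. ∠GYK = 66°  [same arc GK]
3. ∠KCY = 91°  [△KCY]

∠KCY = 91°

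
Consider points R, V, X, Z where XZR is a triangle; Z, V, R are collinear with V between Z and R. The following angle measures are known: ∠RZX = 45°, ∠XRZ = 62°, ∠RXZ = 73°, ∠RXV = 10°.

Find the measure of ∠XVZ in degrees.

1. ∠VRX = 62°  [V on ray RZ]
2. ∠RVX = 108°  [△XVR]
3. ∠XVZ = 72°  [linear pair at V on ZR]

∠XVZ = 72°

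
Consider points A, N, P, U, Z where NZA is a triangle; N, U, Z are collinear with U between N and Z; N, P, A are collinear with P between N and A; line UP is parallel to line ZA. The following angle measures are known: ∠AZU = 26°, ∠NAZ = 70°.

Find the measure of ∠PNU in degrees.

1. ∠AZN = 26°  [U on ray ZN]
2. ∠ANZ = 84°  [△NZA]
3. ∠PNU = 84°  [U on NZ, P on NA]

∠PNU = 84°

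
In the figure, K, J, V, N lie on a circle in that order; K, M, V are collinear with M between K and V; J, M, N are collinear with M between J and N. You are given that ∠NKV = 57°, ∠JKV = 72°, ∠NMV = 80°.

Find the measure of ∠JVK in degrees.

∠JVK = 23°

1. ∠NJV = 57°  [same arc VN]
2. ∠JMK = 80°  [vertical angles at M]
3. ∠JMV = 100°  [linear pair at M on KV]
4. ∠JVK = 23°  [△JMV]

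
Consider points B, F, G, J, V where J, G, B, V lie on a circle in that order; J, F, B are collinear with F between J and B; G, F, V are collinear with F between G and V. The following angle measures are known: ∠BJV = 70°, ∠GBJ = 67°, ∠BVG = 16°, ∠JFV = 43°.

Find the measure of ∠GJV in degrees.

1. ∠BGV = 70°  [same arc BV]
2. ∠GBV = 94°  [△GBV]
3. ∠GJV = 86°  [cyclic JGBV, opposite ∠J+∠B]

∠GJV = 86°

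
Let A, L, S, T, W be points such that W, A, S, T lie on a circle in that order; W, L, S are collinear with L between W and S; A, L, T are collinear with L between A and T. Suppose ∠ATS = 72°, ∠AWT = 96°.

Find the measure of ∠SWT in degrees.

∠SWT = 24°

1. ∠AST = 84°  [cyclic WAST, opposite ∠W+∠S]
2. ∠SAT = 24°  [△AST]
3. ∠SWT = 24°  [same arc ST]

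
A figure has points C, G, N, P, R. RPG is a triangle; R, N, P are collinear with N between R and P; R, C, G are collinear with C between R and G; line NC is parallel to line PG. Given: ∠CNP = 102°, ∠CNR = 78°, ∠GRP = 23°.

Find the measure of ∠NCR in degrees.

∠NCR = 79°

1. ∠GPR = 78°  [NC∥PG, corresponding at N]
2. ∠PGR = 79°  [△RPG]
3. ∠NCR = 79°  [NC∥PG, corresponding at C]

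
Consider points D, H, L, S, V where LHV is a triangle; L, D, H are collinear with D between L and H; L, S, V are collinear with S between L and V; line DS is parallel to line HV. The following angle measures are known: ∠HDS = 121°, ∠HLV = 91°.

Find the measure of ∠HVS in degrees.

∠HVS = 30°

1. ∠LDS = 59°  [linear pair at D on LH]
2. ∠DLS = 91°  [D on LH, S on LV]
3. ∠DSL = 30°  [△LDS]
4. ∠DSV = 150°  [linear pair at S on LV]
5. ∠HVS = 30°  [DS∥HV, co-interior at V–S]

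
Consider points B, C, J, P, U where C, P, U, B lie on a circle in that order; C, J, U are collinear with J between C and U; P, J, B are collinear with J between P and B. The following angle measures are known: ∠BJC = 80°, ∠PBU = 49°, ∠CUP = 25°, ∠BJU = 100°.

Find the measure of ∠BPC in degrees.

1. ∠PCU = 49°  [same arc PU]
2. ∠CJP = 100°  [vertical angles at J]
3. ∠BPC = 31°  [△CJP]

∠BPC = 31°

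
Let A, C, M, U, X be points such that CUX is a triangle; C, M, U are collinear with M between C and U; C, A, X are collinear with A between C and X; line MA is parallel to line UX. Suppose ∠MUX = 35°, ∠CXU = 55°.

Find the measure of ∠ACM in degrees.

1. ∠CUX = 35°  [M on ray UC]
2. ∠UCX = 90°  [△CUX]
3. ∠ACM = 90°  [M on CU, A on CX]

∠ACM = 90°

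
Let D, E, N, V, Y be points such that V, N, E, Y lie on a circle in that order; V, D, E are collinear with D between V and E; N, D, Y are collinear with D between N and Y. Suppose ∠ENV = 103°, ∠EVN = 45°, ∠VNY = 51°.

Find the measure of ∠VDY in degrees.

∠VDY = 96°

1. ∠EYV = 77°  [cyclic VNEY, opposite ∠N+∠Y]
2. ∠NEV = 32°  [△VNE]
3. ∠VEY = 51°  [same arc VY]
4. ∠EVY = 52°  [△VEY]
5. ∠NYV = 32°  [same arc VN]
6. ∠VDY = 96°  [△VDY]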